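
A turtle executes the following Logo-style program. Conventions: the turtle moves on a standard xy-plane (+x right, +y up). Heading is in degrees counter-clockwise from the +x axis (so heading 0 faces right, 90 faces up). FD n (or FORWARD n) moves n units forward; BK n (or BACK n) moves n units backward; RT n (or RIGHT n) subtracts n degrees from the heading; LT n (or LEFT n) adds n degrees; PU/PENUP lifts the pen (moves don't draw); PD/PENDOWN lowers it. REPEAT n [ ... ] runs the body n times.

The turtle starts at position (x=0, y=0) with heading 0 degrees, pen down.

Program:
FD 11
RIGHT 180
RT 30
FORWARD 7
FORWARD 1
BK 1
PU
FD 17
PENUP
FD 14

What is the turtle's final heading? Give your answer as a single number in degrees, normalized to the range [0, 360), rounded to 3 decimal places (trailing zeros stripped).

Executing turtle program step by step:
Start: pos=(0,0), heading=0, pen down
FD 11: (0,0) -> (11,0) [heading=0, draw]
RT 180: heading 0 -> 180
RT 30: heading 180 -> 150
FD 7: (11,0) -> (4.938,3.5) [heading=150, draw]
FD 1: (4.938,3.5) -> (4.072,4) [heading=150, draw]
BK 1: (4.072,4) -> (4.938,3.5) [heading=150, draw]
PU: pen up
FD 17: (4.938,3.5) -> (-9.785,12) [heading=150, move]
PU: pen up
FD 14: (-9.785,12) -> (-21.909,19) [heading=150, move]
Final: pos=(-21.909,19), heading=150, 4 segment(s) drawn

Answer: 150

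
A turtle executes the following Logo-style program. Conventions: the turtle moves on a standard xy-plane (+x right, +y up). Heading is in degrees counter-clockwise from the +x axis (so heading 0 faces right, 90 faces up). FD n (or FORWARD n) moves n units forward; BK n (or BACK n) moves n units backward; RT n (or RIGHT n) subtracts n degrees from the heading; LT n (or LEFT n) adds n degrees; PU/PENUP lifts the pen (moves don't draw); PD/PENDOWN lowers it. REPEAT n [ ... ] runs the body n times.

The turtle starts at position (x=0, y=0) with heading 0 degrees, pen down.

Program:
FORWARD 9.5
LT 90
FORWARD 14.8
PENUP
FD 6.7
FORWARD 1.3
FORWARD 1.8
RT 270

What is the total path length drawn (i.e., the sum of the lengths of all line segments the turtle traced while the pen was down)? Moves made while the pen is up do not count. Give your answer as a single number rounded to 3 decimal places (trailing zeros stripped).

Answer: 24.3

Derivation:
Executing turtle program step by step:
Start: pos=(0,0), heading=0, pen down
FD 9.5: (0,0) -> (9.5,0) [heading=0, draw]
LT 90: heading 0 -> 90
FD 14.8: (9.5,0) -> (9.5,14.8) [heading=90, draw]
PU: pen up
FD 6.7: (9.5,14.8) -> (9.5,21.5) [heading=90, move]
FD 1.3: (9.5,21.5) -> (9.5,22.8) [heading=90, move]
FD 1.8: (9.5,22.8) -> (9.5,24.6) [heading=90, move]
RT 270: heading 90 -> 180
Final: pos=(9.5,24.6), heading=180, 2 segment(s) drawn

Segment lengths:
  seg 1: (0,0) -> (9.5,0), length = 9.5
  seg 2: (9.5,0) -> (9.5,14.8), length = 14.8
Total = 24.3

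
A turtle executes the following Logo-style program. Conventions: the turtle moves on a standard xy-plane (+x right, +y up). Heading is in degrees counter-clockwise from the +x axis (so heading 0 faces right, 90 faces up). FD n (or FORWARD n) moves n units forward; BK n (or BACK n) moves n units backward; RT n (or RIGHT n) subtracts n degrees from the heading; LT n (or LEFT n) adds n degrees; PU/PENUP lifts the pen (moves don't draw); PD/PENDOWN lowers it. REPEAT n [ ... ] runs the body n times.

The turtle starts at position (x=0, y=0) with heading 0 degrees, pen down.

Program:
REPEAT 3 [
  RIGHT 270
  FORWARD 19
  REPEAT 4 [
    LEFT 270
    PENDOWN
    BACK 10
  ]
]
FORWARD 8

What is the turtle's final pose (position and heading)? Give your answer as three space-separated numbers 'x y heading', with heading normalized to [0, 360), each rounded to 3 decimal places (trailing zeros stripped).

Answer: -19 -8 270

Derivation:
Executing turtle program step by step:
Start: pos=(0,0), heading=0, pen down
REPEAT 3 [
  -- iteration 1/3 --
  RT 270: heading 0 -> 90
  FD 19: (0,0) -> (0,19) [heading=90, draw]
  REPEAT 4 [
    -- iteration 1/4 --
    LT 270: heading 90 -> 0
    PD: pen down
    BK 10: (0,19) -> (-10,19) [heading=0, draw]
    -- iteration 2/4 --
    LT 270: heading 0 -> 270
    PD: pen down
    BK 10: (-10,19) -> (-10,29) [heading=270, draw]
    -- iteration 3/4 --
    LT 270: heading 270 -> 180
    PD: pen down
    BK 10: (-10,29) -> (0,29) [heading=180, draw]
    -- iteration 4/4 --
    LT 270: heading 180 -> 90
    PD: pen down
    BK 10: (0,29) -> (0,19) [heading=90, draw]
  ]
  -- iteration 2/3 --
  RT 270: heading 90 -> 180
  FD 19: (0,19) -> (-19,19) [heading=180, draw]
  REPEAT 4 [
    -- iteration 1/4 --
    LT 270: heading 180 -> 90
    PD: pen down
    BK 10: (-19,19) -> (-19,9) [heading=90, draw]
    -- iteration 2/4 --
    LT 270: heading 90 -> 0
    PD: pen down
    BK 10: (-19,9) -> (-29,9) [heading=0, draw]
    -- iteration 3/4 --
    LT 270: heading 0 -> 270
    PD: pen down
    BK 10: (-29,9) -> (-29,19) [heading=270, draw]
    -- iteration 4/4 --
    LT 270: heading 270 -> 180
    PD: pen down
    BK 10: (-29,19) -> (-19,19) [heading=180, draw]
  ]
  -- iteration 3/3 --
  RT 270: heading 180 -> 270
  FD 19: (-19,19) -> (-19,0) [heading=270, draw]
  REPEAT 4 [
    -- iteration 1/4 --
    LT 270: heading 270 -> 180
    PD: pen down
    BK 10: (-19,0) -> (-9,0) [heading=180, draw]
    -- iteration 2/4 --
    LT 270: heading 180 -> 90
    PD: pen down
    BK 10: (-9,0) -> (-9,-10) [heading=90, draw]
    -- iteration 3/4 --
    LT 270: heading 90 -> 0
    PD: pen down
    BK 10: (-9,-10) -> (-19,-10) [heading=0, draw]
    -- iteration 4/4 --
    LT 270: heading 0 -> 270
    PD: pen down
    BK 10: (-19,-10) -> (-19,0) [heading=270, draw]
  ]
]
FD 8: (-19,0) -> (-19,-8) [heading=270, draw]
Final: pos=(-19,-8), heading=270, 16 segment(s) drawn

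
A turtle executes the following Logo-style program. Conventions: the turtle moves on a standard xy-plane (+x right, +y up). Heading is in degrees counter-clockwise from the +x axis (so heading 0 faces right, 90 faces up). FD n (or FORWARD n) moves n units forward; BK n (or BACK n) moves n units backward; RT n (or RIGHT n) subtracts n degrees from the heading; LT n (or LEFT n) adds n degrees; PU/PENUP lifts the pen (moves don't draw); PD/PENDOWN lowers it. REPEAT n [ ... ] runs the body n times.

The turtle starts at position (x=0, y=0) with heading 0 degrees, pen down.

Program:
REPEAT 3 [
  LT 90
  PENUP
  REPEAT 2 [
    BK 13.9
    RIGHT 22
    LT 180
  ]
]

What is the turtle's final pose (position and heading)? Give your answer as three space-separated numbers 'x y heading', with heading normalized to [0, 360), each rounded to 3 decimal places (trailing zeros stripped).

Answer: 10.382 7.27 138

Derivation:
Executing turtle program step by step:
Start: pos=(0,0), heading=0, pen down
REPEAT 3 [
  -- iteration 1/3 --
  LT 90: heading 0 -> 90
  PU: pen up
  REPEAT 2 [
    -- iteration 1/2 --
    BK 13.9: (0,0) -> (0,-13.9) [heading=90, move]
    RT 22: heading 90 -> 68
    LT 180: heading 68 -> 248
    -- iteration 2/2 --
    BK 13.9: (0,-13.9) -> (5.207,-1.012) [heading=248, move]
    RT 22: heading 248 -> 226
    LT 180: heading 226 -> 46
  ]
  -- iteration 2/3 --
  LT 90: heading 46 -> 136
  PU: pen up
  REPEAT 2 [
    -- iteration 1/2 --
    BK 13.9: (5.207,-1.012) -> (15.206,-10.668) [heading=136, move]
    RT 22: heading 136 -> 114
    LT 180: heading 114 -> 294
    -- iteration 2/2 --
    BK 13.9: (15.206,-10.668) -> (9.552,2.03) [heading=294, move]
    RT 22: heading 294 -> 272
    LT 180: heading 272 -> 92
  ]
  -- iteration 3/3 --
  LT 90: heading 92 -> 182
  PU: pen up
  REPEAT 2 [
    -- iteration 1/2 --
    BK 13.9: (9.552,2.03) -> (23.444,2.515) [heading=182, move]
    RT 22: heading 182 -> 160
    LT 180: heading 160 -> 340
    -- iteration 2/2 --
    BK 13.9: (23.444,2.515) -> (10.382,7.27) [heading=340, move]
    RT 22: heading 340 -> 318
    LT 180: heading 318 -> 138
  ]
]
Final: pos=(10.382,7.27), heading=138, 0 segment(s) drawn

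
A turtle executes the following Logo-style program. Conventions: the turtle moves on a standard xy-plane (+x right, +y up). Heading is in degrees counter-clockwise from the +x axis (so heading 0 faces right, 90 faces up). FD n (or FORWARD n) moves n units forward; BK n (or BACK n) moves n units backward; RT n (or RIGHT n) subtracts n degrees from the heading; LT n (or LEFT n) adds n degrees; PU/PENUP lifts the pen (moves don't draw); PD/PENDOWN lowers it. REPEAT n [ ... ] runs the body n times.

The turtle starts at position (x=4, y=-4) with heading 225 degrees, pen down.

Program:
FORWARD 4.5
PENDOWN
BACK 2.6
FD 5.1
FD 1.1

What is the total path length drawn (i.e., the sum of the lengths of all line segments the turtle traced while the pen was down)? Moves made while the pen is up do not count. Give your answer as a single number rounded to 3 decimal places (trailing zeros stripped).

Executing turtle program step by step:
Start: pos=(4,-4), heading=225, pen down
FD 4.5: (4,-4) -> (0.818,-7.182) [heading=225, draw]
PD: pen down
BK 2.6: (0.818,-7.182) -> (2.656,-5.344) [heading=225, draw]
FD 5.1: (2.656,-5.344) -> (-0.95,-8.95) [heading=225, draw]
FD 1.1: (-0.95,-8.95) -> (-1.728,-9.728) [heading=225, draw]
Final: pos=(-1.728,-9.728), heading=225, 4 segment(s) drawn

Segment lengths:
  seg 1: (4,-4) -> (0.818,-7.182), length = 4.5
  seg 2: (0.818,-7.182) -> (2.656,-5.344), length = 2.6
  seg 3: (2.656,-5.344) -> (-0.95,-8.95), length = 5.1
  seg 4: (-0.95,-8.95) -> (-1.728,-9.728), length = 1.1
Total = 13.3

Answer: 13.3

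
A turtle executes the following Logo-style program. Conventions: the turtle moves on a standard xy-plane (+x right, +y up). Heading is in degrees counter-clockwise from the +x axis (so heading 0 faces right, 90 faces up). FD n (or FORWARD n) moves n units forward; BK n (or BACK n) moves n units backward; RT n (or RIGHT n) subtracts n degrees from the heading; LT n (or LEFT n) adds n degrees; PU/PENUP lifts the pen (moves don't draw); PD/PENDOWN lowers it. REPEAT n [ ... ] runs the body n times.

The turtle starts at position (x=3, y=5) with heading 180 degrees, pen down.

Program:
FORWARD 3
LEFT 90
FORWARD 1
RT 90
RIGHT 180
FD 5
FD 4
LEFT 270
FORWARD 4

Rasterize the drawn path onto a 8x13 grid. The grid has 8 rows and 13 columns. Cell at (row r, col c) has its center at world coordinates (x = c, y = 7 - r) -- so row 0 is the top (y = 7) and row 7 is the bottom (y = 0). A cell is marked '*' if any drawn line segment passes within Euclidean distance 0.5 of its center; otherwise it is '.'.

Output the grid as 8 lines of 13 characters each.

Answer: .............
.............
****.........
**********...
.........*...
.........*...
.........*...
.........*...

Derivation:
Segment 0: (3,5) -> (0,5)
Segment 1: (0,5) -> (-0,4)
Segment 2: (-0,4) -> (5,4)
Segment 3: (5,4) -> (9,4)
Segment 4: (9,4) -> (9,0)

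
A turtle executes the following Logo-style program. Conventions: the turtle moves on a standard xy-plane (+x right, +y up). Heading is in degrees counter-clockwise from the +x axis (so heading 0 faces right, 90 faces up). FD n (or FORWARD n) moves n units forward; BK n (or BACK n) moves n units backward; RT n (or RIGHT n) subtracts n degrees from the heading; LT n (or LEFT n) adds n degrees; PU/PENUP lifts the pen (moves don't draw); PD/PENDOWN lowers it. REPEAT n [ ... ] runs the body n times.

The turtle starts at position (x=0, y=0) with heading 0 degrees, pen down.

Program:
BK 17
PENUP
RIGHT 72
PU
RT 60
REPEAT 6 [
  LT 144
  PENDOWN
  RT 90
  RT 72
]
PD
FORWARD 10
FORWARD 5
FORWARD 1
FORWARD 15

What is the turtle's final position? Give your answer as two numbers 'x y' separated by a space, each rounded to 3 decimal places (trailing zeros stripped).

Executing turtle program step by step:
Start: pos=(0,0), heading=0, pen down
BK 17: (0,0) -> (-17,0) [heading=0, draw]
PU: pen up
RT 72: heading 0 -> 288
PU: pen up
RT 60: heading 288 -> 228
REPEAT 6 [
  -- iteration 1/6 --
  LT 144: heading 228 -> 12
  PD: pen down
  RT 90: heading 12 -> 282
  RT 72: heading 282 -> 210
  -- iteration 2/6 --
  LT 144: heading 210 -> 354
  PD: pen down
  RT 90: heading 354 -> 264
  RT 72: heading 264 -> 192
  -- iteration 3/6 --
  LT 144: heading 192 -> 336
  PD: pen down
  RT 90: heading 336 -> 246
  RT 72: heading 246 -> 174
  -- iteration 4/6 --
  LT 144: heading 174 -> 318
  PD: pen down
  RT 90: heading 318 -> 228
  RT 72: heading 228 -> 156
  -- iteration 5/6 --
  LT 144: heading 156 -> 300
  PD: pen down
  RT 90: heading 300 -> 210
  RT 72: heading 210 -> 138
  -- iteration 6/6 --
  LT 144: heading 138 -> 282
  PD: pen down
  RT 90: heading 282 -> 192
  RT 72: heading 192 -> 120
]
PD: pen down
FD 10: (-17,0) -> (-22,8.66) [heading=120, draw]
FD 5: (-22,8.66) -> (-24.5,12.99) [heading=120, draw]
FD 1: (-24.5,12.99) -> (-25,13.856) [heading=120, draw]
FD 15: (-25,13.856) -> (-32.5,26.847) [heading=120, draw]
Final: pos=(-32.5,26.847), heading=120, 5 segment(s) drawn

Answer: -32.5 26.847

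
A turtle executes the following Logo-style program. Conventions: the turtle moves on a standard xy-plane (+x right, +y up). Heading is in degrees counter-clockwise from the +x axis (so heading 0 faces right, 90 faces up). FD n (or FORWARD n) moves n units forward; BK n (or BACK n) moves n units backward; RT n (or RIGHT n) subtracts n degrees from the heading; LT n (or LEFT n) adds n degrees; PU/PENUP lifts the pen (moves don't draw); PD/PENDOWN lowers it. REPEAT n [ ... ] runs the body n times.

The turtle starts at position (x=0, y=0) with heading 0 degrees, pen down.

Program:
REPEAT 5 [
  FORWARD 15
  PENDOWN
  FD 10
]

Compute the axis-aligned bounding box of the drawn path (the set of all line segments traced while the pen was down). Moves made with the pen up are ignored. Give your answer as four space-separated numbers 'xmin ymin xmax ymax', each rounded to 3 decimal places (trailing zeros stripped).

Answer: 0 0 125 0

Derivation:
Executing turtle program step by step:
Start: pos=(0,0), heading=0, pen down
REPEAT 5 [
  -- iteration 1/5 --
  FD 15: (0,0) -> (15,0) [heading=0, draw]
  PD: pen down
  FD 10: (15,0) -> (25,0) [heading=0, draw]
  -- iteration 2/5 --
  FD 15: (25,0) -> (40,0) [heading=0, draw]
  PD: pen down
  FD 10: (40,0) -> (50,0) [heading=0, draw]
  -- iteration 3/5 --
  FD 15: (50,0) -> (65,0) [heading=0, draw]
  PD: pen down
  FD 10: (65,0) -> (75,0) [heading=0, draw]
  -- iteration 4/5 --
  FD 15: (75,0) -> (90,0) [heading=0, draw]
  PD: pen down
  FD 10: (90,0) -> (100,0) [heading=0, draw]
  -- iteration 5/5 --
  FD 15: (100,0) -> (115,0) [heading=0, draw]
  PD: pen down
  FD 10: (115,0) -> (125,0) [heading=0, draw]
]
Final: pos=(125,0), heading=0, 10 segment(s) drawn

Segment endpoints: x in {0, 15, 25, 40, 50, 65, 75, 90, 100, 115, 125}, y in {0}
xmin=0, ymin=0, xmax=125, ymax=0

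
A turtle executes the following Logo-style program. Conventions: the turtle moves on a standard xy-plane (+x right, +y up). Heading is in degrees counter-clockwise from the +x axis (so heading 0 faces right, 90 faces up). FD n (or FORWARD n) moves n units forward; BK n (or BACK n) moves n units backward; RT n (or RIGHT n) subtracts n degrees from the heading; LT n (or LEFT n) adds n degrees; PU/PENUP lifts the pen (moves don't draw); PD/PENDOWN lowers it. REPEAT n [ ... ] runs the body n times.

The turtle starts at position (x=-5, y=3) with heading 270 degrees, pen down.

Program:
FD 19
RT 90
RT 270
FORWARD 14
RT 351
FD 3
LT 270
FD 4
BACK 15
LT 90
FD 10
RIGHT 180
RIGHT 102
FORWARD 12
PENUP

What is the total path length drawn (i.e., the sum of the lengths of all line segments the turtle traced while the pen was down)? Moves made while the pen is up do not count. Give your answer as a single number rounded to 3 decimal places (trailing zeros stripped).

Executing turtle program step by step:
Start: pos=(-5,3), heading=270, pen down
FD 19: (-5,3) -> (-5,-16) [heading=270, draw]
RT 90: heading 270 -> 180
RT 270: heading 180 -> 270
FD 14: (-5,-16) -> (-5,-30) [heading=270, draw]
RT 351: heading 270 -> 279
FD 3: (-5,-30) -> (-4.531,-32.963) [heading=279, draw]
LT 270: heading 279 -> 189
FD 4: (-4.531,-32.963) -> (-8.481,-33.589) [heading=189, draw]
BK 15: (-8.481,-33.589) -> (6.334,-31.242) [heading=189, draw]
LT 90: heading 189 -> 279
FD 10: (6.334,-31.242) -> (7.898,-41.119) [heading=279, draw]
RT 180: heading 279 -> 99
RT 102: heading 99 -> 357
FD 12: (7.898,-41.119) -> (19.882,-41.747) [heading=357, draw]
PU: pen up
Final: pos=(19.882,-41.747), heading=357, 7 segment(s) drawn

Segment lengths:
  seg 1: (-5,3) -> (-5,-16), length = 19
  seg 2: (-5,-16) -> (-5,-30), length = 14
  seg 3: (-5,-30) -> (-4.531,-32.963), length = 3
  seg 4: (-4.531,-32.963) -> (-8.481,-33.589), length = 4
  seg 5: (-8.481,-33.589) -> (6.334,-31.242), length = 15
  seg 6: (6.334,-31.242) -> (7.898,-41.119), length = 10
  seg 7: (7.898,-41.119) -> (19.882,-41.747), length = 12
Total = 77

Answer: 77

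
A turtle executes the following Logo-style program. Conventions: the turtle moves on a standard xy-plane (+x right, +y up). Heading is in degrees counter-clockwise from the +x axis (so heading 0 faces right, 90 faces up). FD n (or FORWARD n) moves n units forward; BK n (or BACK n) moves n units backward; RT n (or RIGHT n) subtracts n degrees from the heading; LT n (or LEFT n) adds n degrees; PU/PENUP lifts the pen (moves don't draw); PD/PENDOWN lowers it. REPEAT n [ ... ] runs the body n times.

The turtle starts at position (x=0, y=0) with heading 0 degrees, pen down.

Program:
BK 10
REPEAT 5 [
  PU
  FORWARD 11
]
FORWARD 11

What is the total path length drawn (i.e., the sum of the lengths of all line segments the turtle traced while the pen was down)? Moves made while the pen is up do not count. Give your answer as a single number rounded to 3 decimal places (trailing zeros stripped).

Answer: 10

Derivation:
Executing turtle program step by step:
Start: pos=(0,0), heading=0, pen down
BK 10: (0,0) -> (-10,0) [heading=0, draw]
REPEAT 5 [
  -- iteration 1/5 --
  PU: pen up
  FD 11: (-10,0) -> (1,0) [heading=0, move]
  -- iteration 2/5 --
  PU: pen up
  FD 11: (1,0) -> (12,0) [heading=0, move]
  -- iteration 3/5 --
  PU: pen up
  FD 11: (12,0) -> (23,0) [heading=0, move]
  -- iteration 4/5 --
  PU: pen up
  FD 11: (23,0) -> (34,0) [heading=0, move]
  -- iteration 5/5 --
  PU: pen up
  FD 11: (34,0) -> (45,0) [heading=0, move]
]
FD 11: (45,0) -> (56,0) [heading=0, move]
Final: pos=(56,0), heading=0, 1 segment(s) drawn

Segment lengths:
  seg 1: (0,0) -> (-10,0), length = 10
Total = 10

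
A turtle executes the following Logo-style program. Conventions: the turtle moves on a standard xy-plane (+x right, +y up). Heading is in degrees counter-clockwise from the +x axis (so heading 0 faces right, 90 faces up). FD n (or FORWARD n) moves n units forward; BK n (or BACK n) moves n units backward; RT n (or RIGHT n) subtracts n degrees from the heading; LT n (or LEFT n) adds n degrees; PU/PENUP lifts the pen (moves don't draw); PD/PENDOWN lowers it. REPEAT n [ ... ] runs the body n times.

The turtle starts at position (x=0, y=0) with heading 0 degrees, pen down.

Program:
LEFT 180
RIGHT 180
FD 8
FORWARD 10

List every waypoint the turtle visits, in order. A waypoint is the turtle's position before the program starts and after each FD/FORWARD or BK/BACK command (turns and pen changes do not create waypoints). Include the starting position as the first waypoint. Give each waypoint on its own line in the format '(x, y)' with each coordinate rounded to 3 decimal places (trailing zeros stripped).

Executing turtle program step by step:
Start: pos=(0,0), heading=0, pen down
LT 180: heading 0 -> 180
RT 180: heading 180 -> 0
FD 8: (0,0) -> (8,0) [heading=0, draw]
FD 10: (8,0) -> (18,0) [heading=0, draw]
Final: pos=(18,0), heading=0, 2 segment(s) drawn
Waypoints (3 total):
(0, 0)
(8, 0)
(18, 0)

Answer: (0, 0)
(8, 0)
(18, 0)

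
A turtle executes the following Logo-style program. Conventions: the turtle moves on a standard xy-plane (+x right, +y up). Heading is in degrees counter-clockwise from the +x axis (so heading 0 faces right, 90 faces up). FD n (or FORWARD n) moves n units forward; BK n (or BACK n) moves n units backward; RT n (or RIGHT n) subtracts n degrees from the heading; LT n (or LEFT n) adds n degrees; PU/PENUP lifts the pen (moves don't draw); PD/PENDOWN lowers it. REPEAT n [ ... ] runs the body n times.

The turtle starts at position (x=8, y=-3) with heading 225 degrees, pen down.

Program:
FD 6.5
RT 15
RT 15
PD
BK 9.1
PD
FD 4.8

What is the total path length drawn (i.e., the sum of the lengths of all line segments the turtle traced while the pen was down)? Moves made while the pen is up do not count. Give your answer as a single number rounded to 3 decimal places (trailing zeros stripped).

Executing turtle program step by step:
Start: pos=(8,-3), heading=225, pen down
FD 6.5: (8,-3) -> (3.404,-7.596) [heading=225, draw]
RT 15: heading 225 -> 210
RT 15: heading 210 -> 195
PD: pen down
BK 9.1: (3.404,-7.596) -> (12.194,-5.241) [heading=195, draw]
PD: pen down
FD 4.8: (12.194,-5.241) -> (7.557,-6.483) [heading=195, draw]
Final: pos=(7.557,-6.483), heading=195, 3 segment(s) drawn

Segment lengths:
  seg 1: (8,-3) -> (3.404,-7.596), length = 6.5
  seg 2: (3.404,-7.596) -> (12.194,-5.241), length = 9.1
  seg 3: (12.194,-5.241) -> (7.557,-6.483), length = 4.8
Total = 20.4

Answer: 20.4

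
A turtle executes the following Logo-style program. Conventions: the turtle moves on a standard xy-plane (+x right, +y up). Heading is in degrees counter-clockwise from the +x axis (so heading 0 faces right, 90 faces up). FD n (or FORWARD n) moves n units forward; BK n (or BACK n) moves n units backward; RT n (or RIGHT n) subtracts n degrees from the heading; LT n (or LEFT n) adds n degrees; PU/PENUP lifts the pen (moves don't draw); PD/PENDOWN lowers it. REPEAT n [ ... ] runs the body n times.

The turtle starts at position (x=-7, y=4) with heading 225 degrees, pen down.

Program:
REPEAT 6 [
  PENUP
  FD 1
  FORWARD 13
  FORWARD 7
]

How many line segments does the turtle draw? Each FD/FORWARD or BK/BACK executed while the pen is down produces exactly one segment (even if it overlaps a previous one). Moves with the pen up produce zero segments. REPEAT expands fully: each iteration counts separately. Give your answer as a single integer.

Executing turtle program step by step:
Start: pos=(-7,4), heading=225, pen down
REPEAT 6 [
  -- iteration 1/6 --
  PU: pen up
  FD 1: (-7,4) -> (-7.707,3.293) [heading=225, move]
  FD 13: (-7.707,3.293) -> (-16.899,-5.899) [heading=225, move]
  FD 7: (-16.899,-5.899) -> (-21.849,-10.849) [heading=225, move]
  -- iteration 2/6 --
  PU: pen up
  FD 1: (-21.849,-10.849) -> (-22.556,-11.556) [heading=225, move]
  FD 13: (-22.556,-11.556) -> (-31.749,-20.749) [heading=225, move]
  FD 7: (-31.749,-20.749) -> (-36.698,-25.698) [heading=225, move]
  -- iteration 3/6 --
  PU: pen up
  FD 1: (-36.698,-25.698) -> (-37.406,-26.406) [heading=225, move]
  FD 13: (-37.406,-26.406) -> (-46.598,-35.598) [heading=225, move]
  FD 7: (-46.598,-35.598) -> (-51.548,-40.548) [heading=225, move]
  -- iteration 4/6 --
  PU: pen up
  FD 1: (-51.548,-40.548) -> (-52.255,-41.255) [heading=225, move]
  FD 13: (-52.255,-41.255) -> (-61.447,-50.447) [heading=225, move]
  FD 7: (-61.447,-50.447) -> (-66.397,-55.397) [heading=225, move]
  -- iteration 5/6 --
  PU: pen up
  FD 1: (-66.397,-55.397) -> (-67.104,-56.104) [heading=225, move]
  FD 13: (-67.104,-56.104) -> (-76.296,-65.296) [heading=225, move]
  FD 7: (-76.296,-65.296) -> (-81.246,-70.246) [heading=225, move]
  -- iteration 6/6 --
  PU: pen up
  FD 1: (-81.246,-70.246) -> (-81.953,-70.953) [heading=225, move]
  FD 13: (-81.953,-70.953) -> (-91.146,-80.146) [heading=225, move]
  FD 7: (-91.146,-80.146) -> (-96.095,-85.095) [heading=225, move]
]
Final: pos=(-96.095,-85.095), heading=225, 0 segment(s) drawn
Segments drawn: 0

Answer: 0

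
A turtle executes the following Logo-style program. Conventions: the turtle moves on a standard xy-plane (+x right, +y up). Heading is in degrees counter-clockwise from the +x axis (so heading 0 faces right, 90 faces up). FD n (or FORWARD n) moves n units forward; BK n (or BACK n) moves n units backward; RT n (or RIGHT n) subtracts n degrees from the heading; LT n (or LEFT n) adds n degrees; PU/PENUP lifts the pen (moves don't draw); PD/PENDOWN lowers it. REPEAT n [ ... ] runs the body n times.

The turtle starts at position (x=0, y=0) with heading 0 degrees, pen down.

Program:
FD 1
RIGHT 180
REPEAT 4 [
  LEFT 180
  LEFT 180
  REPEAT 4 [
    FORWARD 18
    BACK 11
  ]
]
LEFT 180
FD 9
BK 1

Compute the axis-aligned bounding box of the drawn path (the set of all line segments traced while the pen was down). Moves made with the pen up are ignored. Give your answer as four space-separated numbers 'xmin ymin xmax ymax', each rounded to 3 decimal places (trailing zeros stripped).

Executing turtle program step by step:
Start: pos=(0,0), heading=0, pen down
FD 1: (0,0) -> (1,0) [heading=0, draw]
RT 180: heading 0 -> 180
REPEAT 4 [
  -- iteration 1/4 --
  LT 180: heading 180 -> 0
  LT 180: heading 0 -> 180
  REPEAT 4 [
    -- iteration 1/4 --
    FD 18: (1,0) -> (-17,0) [heading=180, draw]
    BK 11: (-17,0) -> (-6,0) [heading=180, draw]
    -- iteration 2/4 --
    FD 18: (-6,0) -> (-24,0) [heading=180, draw]
    BK 11: (-24,0) -> (-13,0) [heading=180, draw]
    -- iteration 3/4 --
    FD 18: (-13,0) -> (-31,0) [heading=180, draw]
    BK 11: (-31,0) -> (-20,0) [heading=180, draw]
    -- iteration 4/4 --
    FD 18: (-20,0) -> (-38,0) [heading=180, draw]
    BK 11: (-38,0) -> (-27,0) [heading=180, draw]
  ]
  -- iteration 2/4 --
  LT 180: heading 180 -> 0
  LT 180: heading 0 -> 180
  REPEAT 4 [
    -- iteration 1/4 --
    FD 18: (-27,0) -> (-45,0) [heading=180, draw]
    BK 11: (-45,0) -> (-34,0) [heading=180, draw]
    -- iteration 2/4 --
    FD 18: (-34,0) -> (-52,0) [heading=180, draw]
    BK 11: (-52,0) -> (-41,0) [heading=180, draw]
    -- iteration 3/4 --
    FD 18: (-41,0) -> (-59,0) [heading=180, draw]
    BK 11: (-59,0) -> (-48,0) [heading=180, draw]
    -- iteration 4/4 --
    FD 18: (-48,0) -> (-66,0) [heading=180, draw]
    BK 11: (-66,0) -> (-55,0) [heading=180, draw]
  ]
  -- iteration 3/4 --
  LT 180: heading 180 -> 0
  LT 180: heading 0 -> 180
  REPEAT 4 [
    -- iteration 1/4 --
    FD 18: (-55,0) -> (-73,0) [heading=180, draw]
    BK 11: (-73,0) -> (-62,0) [heading=180, draw]
    -- iteration 2/4 --
    FD 18: (-62,0) -> (-80,0) [heading=180, draw]
    BK 11: (-80,0) -> (-69,0) [heading=180, draw]
    -- iteration 3/4 --
    FD 18: (-69,0) -> (-87,0) [heading=180, draw]
    BK 11: (-87,0) -> (-76,0) [heading=180, draw]
    -- iteration 4/4 --
    FD 18: (-76,0) -> (-94,0) [heading=180, draw]
    BK 11: (-94,0) -> (-83,0) [heading=180, draw]
  ]
  -- iteration 4/4 --
  LT 180: heading 180 -> 0
  LT 180: heading 0 -> 180
  REPEAT 4 [
    -- iteration 1/4 --
    FD 18: (-83,0) -> (-101,0) [heading=180, draw]
    BK 11: (-101,0) -> (-90,0) [heading=180, draw]
    -- iteration 2/4 --
    FD 18: (-90,0) -> (-108,0) [heading=180, draw]
    BK 11: (-108,0) -> (-97,0) [heading=180, draw]
    -- iteration 3/4 --
    FD 18: (-97,0) -> (-115,0) [heading=180, draw]
    BK 11: (-115,0) -> (-104,0) [heading=180, draw]
    -- iteration 4/4 --
    FD 18: (-104,0) -> (-122,0) [heading=180, draw]
    BK 11: (-122,0) -> (-111,0) [heading=180, draw]
  ]
]
LT 180: heading 180 -> 0
FD 9: (-111,0) -> (-102,0) [heading=0, draw]
BK 1: (-102,0) -> (-103,0) [heading=0, draw]
Final: pos=(-103,0), heading=0, 35 segment(s) drawn

Segment endpoints: x in {-122, -115, -111, -108, -104, -103, -102, -101, -97, -94, -90, -87, -83, -80, -76, -73, -69, -66, -62, -59, -55, -52, -48, -45, -41, -38, -34, -31, -27, -24, -20, -17, -13, -6, 0, 1}, y in {0, 0, 0, 0, 0, 0, 0, 0, 0, 0, 0, 0, 0, 0, 0, 0, 0, 0, 0, 0, 0, 0, 0, 0, 0, 0, 0, 0, 0, 0, 0, 0, 0, 0, 0}
xmin=-122, ymin=0, xmax=1, ymax=0

Answer: -122 0 1 0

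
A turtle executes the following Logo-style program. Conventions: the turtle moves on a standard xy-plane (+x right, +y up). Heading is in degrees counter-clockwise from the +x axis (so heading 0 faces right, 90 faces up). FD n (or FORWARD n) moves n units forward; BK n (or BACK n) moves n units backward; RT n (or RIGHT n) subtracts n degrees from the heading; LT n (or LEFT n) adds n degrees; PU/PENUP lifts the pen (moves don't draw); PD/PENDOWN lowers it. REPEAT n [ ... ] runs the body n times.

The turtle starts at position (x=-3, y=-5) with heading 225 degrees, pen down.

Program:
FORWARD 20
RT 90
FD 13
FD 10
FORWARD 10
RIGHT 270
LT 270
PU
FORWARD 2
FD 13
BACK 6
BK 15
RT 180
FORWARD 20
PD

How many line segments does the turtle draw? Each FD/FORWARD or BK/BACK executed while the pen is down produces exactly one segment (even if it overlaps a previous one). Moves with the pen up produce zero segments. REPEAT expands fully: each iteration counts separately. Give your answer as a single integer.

Executing turtle program step by step:
Start: pos=(-3,-5), heading=225, pen down
FD 20: (-3,-5) -> (-17.142,-19.142) [heading=225, draw]
RT 90: heading 225 -> 135
FD 13: (-17.142,-19.142) -> (-26.335,-9.95) [heading=135, draw]
FD 10: (-26.335,-9.95) -> (-33.406,-2.879) [heading=135, draw]
FD 10: (-33.406,-2.879) -> (-40.477,4.192) [heading=135, draw]
RT 270: heading 135 -> 225
LT 270: heading 225 -> 135
PU: pen up
FD 2: (-40.477,4.192) -> (-41.891,5.607) [heading=135, move]
FD 13: (-41.891,5.607) -> (-51.083,14.799) [heading=135, move]
BK 6: (-51.083,14.799) -> (-46.841,10.556) [heading=135, move]
BK 15: (-46.841,10.556) -> (-36.234,-0.05) [heading=135, move]
RT 180: heading 135 -> 315
FD 20: (-36.234,-0.05) -> (-22.092,-14.192) [heading=315, move]
PD: pen down
Final: pos=(-22.092,-14.192), heading=315, 4 segment(s) drawn
Segments drawn: 4

Answer: 4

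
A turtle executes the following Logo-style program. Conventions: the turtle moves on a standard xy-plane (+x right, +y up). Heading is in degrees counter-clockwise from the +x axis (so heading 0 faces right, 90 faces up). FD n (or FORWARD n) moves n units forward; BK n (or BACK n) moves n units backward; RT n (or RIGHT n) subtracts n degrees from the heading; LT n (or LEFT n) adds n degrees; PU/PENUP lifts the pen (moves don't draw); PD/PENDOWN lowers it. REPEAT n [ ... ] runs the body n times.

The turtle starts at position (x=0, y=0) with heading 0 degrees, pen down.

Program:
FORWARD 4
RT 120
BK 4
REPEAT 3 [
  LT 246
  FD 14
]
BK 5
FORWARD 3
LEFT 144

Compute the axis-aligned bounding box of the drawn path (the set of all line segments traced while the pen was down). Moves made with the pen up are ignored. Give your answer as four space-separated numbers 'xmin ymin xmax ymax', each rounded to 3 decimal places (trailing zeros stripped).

Answer: -2.229 0 11.465 17.701

Derivation:
Executing turtle program step by step:
Start: pos=(0,0), heading=0, pen down
FD 4: (0,0) -> (4,0) [heading=0, draw]
RT 120: heading 0 -> 240
BK 4: (4,0) -> (6,3.464) [heading=240, draw]
REPEAT 3 [
  -- iteration 1/3 --
  LT 246: heading 240 -> 126
  FD 14: (6,3.464) -> (-2.229,14.79) [heading=126, draw]
  -- iteration 2/3 --
  LT 246: heading 126 -> 12
  FD 14: (-2.229,14.79) -> (11.465,17.701) [heading=12, draw]
  -- iteration 3/3 --
  LT 246: heading 12 -> 258
  FD 14: (11.465,17.701) -> (8.554,4.007) [heading=258, draw]
]
BK 5: (8.554,4.007) -> (9.594,8.898) [heading=258, draw]
FD 3: (9.594,8.898) -> (8.97,5.963) [heading=258, draw]
LT 144: heading 258 -> 42
Final: pos=(8.97,5.963), heading=42, 7 segment(s) drawn

Segment endpoints: x in {-2.229, 0, 4, 6, 8.554, 8.97, 9.594, 11.465}, y in {0, 3.464, 4.007, 5.963, 8.898, 14.79, 17.701}
xmin=-2.229, ymin=0, xmax=11.465, ymax=17.701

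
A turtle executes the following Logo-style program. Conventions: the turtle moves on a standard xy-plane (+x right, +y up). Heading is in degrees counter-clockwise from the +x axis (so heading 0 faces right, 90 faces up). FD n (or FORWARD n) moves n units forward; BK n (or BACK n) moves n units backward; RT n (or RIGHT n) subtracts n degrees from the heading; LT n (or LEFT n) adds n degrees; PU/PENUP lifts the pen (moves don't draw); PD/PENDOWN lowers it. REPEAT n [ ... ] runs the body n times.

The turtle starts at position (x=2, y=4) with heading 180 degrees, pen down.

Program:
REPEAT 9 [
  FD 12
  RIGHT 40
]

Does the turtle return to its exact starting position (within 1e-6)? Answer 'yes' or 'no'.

Executing turtle program step by step:
Start: pos=(2,4), heading=180, pen down
REPEAT 9 [
  -- iteration 1/9 --
  FD 12: (2,4) -> (-10,4) [heading=180, draw]
  RT 40: heading 180 -> 140
  -- iteration 2/9 --
  FD 12: (-10,4) -> (-19.193,11.713) [heading=140, draw]
  RT 40: heading 140 -> 100
  -- iteration 3/9 --
  FD 12: (-19.193,11.713) -> (-21.276,23.531) [heading=100, draw]
  RT 40: heading 100 -> 60
  -- iteration 4/9 --
  FD 12: (-21.276,23.531) -> (-15.276,33.923) [heading=60, draw]
  RT 40: heading 60 -> 20
  -- iteration 5/9 --
  FD 12: (-15.276,33.923) -> (-4,38.028) [heading=20, draw]
  RT 40: heading 20 -> 340
  -- iteration 6/9 --
  FD 12: (-4,38.028) -> (7.276,33.923) [heading=340, draw]
  RT 40: heading 340 -> 300
  -- iteration 7/9 --
  FD 12: (7.276,33.923) -> (13.276,23.531) [heading=300, draw]
  RT 40: heading 300 -> 260
  -- iteration 8/9 --
  FD 12: (13.276,23.531) -> (11.193,11.713) [heading=260, draw]
  RT 40: heading 260 -> 220
  -- iteration 9/9 --
  FD 12: (11.193,11.713) -> (2,4) [heading=220, draw]
  RT 40: heading 220 -> 180
]
Final: pos=(2,4), heading=180, 9 segment(s) drawn

Start position: (2, 4)
Final position: (2, 4)
Distance = 0; < 1e-6 -> CLOSED

Answer: yes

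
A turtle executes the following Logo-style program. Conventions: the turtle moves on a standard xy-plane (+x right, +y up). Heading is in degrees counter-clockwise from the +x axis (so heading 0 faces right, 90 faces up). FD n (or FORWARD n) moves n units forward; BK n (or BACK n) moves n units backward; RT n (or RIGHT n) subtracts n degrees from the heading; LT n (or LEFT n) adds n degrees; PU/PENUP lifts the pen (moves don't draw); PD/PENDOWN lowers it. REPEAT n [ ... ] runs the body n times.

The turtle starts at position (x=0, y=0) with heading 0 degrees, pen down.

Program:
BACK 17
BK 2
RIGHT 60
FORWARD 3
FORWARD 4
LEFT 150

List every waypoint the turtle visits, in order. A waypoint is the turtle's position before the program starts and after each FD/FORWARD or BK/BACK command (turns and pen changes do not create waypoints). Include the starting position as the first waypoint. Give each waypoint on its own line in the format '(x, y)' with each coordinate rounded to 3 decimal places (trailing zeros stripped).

Executing turtle program step by step:
Start: pos=(0,0), heading=0, pen down
BK 17: (0,0) -> (-17,0) [heading=0, draw]
BK 2: (-17,0) -> (-19,0) [heading=0, draw]
RT 60: heading 0 -> 300
FD 3: (-19,0) -> (-17.5,-2.598) [heading=300, draw]
FD 4: (-17.5,-2.598) -> (-15.5,-6.062) [heading=300, draw]
LT 150: heading 300 -> 90
Final: pos=(-15.5,-6.062), heading=90, 4 segment(s) drawn
Waypoints (5 total):
(0, 0)
(-17, 0)
(-19, 0)
(-17.5, -2.598)
(-15.5, -6.062)

Answer: (0, 0)
(-17, 0)
(-19, 0)
(-17.5, -2.598)
(-15.5, -6.062)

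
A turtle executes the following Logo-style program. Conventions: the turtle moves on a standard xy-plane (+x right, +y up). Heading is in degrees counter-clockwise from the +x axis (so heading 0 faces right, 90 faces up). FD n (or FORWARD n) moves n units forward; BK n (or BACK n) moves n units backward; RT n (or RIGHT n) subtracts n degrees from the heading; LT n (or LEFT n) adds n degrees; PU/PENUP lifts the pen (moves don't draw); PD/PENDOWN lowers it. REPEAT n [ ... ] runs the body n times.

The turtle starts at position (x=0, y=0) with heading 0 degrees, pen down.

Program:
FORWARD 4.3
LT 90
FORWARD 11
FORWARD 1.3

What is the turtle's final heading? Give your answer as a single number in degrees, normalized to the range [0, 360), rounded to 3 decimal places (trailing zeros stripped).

Answer: 90

Derivation:
Executing turtle program step by step:
Start: pos=(0,0), heading=0, pen down
FD 4.3: (0,0) -> (4.3,0) [heading=0, draw]
LT 90: heading 0 -> 90
FD 11: (4.3,0) -> (4.3,11) [heading=90, draw]
FD 1.3: (4.3,11) -> (4.3,12.3) [heading=90, draw]
Final: pos=(4.3,12.3), heading=90, 3 segment(s) drawn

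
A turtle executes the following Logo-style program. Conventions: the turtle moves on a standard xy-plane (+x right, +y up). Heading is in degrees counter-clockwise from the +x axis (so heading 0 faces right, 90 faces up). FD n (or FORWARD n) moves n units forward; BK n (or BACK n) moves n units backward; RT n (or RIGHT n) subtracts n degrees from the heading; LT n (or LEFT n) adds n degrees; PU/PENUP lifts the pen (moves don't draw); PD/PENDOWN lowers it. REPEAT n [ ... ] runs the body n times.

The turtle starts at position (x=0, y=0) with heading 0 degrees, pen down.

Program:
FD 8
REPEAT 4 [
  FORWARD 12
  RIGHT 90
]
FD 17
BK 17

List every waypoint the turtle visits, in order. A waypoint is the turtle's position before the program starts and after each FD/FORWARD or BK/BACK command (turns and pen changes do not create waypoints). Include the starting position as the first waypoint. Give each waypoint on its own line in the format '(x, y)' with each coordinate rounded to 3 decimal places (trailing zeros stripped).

Answer: (0, 0)
(8, 0)
(20, 0)
(20, -12)
(8, -12)
(8, 0)
(25, 0)
(8, 0)

Derivation:
Executing turtle program step by step:
Start: pos=(0,0), heading=0, pen down
FD 8: (0,0) -> (8,0) [heading=0, draw]
REPEAT 4 [
  -- iteration 1/4 --
  FD 12: (8,0) -> (20,0) [heading=0, draw]
  RT 90: heading 0 -> 270
  -- iteration 2/4 --
  FD 12: (20,0) -> (20,-12) [heading=270, draw]
  RT 90: heading 270 -> 180
  -- iteration 3/4 --
  FD 12: (20,-12) -> (8,-12) [heading=180, draw]
  RT 90: heading 180 -> 90
  -- iteration 4/4 --
  FD 12: (8,-12) -> (8,0) [heading=90, draw]
  RT 90: heading 90 -> 0
]
FD 17: (8,0) -> (25,0) [heading=0, draw]
BK 17: (25,0) -> (8,0) [heading=0, draw]
Final: pos=(8,0), heading=0, 7 segment(s) drawn
Waypoints (8 total):
(0, 0)
(8, 0)
(20, 0)
(20, -12)
(8, -12)
(8, 0)
(25, 0)
(8, 0)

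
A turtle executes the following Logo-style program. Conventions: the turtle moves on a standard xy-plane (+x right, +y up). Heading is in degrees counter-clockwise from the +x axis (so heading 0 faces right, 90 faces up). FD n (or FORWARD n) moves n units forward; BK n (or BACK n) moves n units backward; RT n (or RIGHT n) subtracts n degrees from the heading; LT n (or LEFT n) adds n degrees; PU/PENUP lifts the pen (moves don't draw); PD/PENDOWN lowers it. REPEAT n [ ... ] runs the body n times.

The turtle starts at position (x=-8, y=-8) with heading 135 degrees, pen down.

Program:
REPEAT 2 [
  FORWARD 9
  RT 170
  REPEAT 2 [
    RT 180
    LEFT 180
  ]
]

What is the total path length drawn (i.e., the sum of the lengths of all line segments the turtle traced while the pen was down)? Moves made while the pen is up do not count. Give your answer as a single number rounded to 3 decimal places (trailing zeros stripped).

Answer: 18

Derivation:
Executing turtle program step by step:
Start: pos=(-8,-8), heading=135, pen down
REPEAT 2 [
  -- iteration 1/2 --
  FD 9: (-8,-8) -> (-14.364,-1.636) [heading=135, draw]
  RT 170: heading 135 -> 325
  REPEAT 2 [
    -- iteration 1/2 --
    RT 180: heading 325 -> 145
    LT 180: heading 145 -> 325
    -- iteration 2/2 --
    RT 180: heading 325 -> 145
    LT 180: heading 145 -> 325
  ]
  -- iteration 2/2 --
  FD 9: (-14.364,-1.636) -> (-6.992,-6.798) [heading=325, draw]
  RT 170: heading 325 -> 155
  REPEAT 2 [
    -- iteration 1/2 --
    RT 180: heading 155 -> 335
    LT 180: heading 335 -> 155
    -- iteration 2/2 --
    RT 180: heading 155 -> 335
    LT 180: heading 335 -> 155
  ]
]
Final: pos=(-6.992,-6.798), heading=155, 2 segment(s) drawn

Segment lengths:
  seg 1: (-8,-8) -> (-14.364,-1.636), length = 9
  seg 2: (-14.364,-1.636) -> (-6.992,-6.798), length = 9
Total = 18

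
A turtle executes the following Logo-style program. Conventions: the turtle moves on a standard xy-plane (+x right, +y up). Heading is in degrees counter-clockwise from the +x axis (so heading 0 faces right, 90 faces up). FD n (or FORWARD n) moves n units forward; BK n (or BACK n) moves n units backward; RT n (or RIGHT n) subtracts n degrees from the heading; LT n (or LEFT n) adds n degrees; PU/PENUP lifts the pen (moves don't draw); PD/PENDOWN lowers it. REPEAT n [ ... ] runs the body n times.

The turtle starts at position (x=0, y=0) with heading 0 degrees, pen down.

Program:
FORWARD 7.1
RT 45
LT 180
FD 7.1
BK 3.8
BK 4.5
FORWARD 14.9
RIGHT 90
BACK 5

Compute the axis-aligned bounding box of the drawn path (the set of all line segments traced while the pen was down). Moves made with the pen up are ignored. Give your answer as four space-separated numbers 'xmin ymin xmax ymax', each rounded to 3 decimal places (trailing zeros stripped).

Answer: -6.123 -0.849 7.949 9.687

Derivation:
Executing turtle program step by step:
Start: pos=(0,0), heading=0, pen down
FD 7.1: (0,0) -> (7.1,0) [heading=0, draw]
RT 45: heading 0 -> 315
LT 180: heading 315 -> 135
FD 7.1: (7.1,0) -> (2.08,5.02) [heading=135, draw]
BK 3.8: (2.08,5.02) -> (4.767,2.333) [heading=135, draw]
BK 4.5: (4.767,2.333) -> (7.949,-0.849) [heading=135, draw]
FD 14.9: (7.949,-0.849) -> (-2.587,9.687) [heading=135, draw]
RT 90: heading 135 -> 45
BK 5: (-2.587,9.687) -> (-6.123,6.152) [heading=45, draw]
Final: pos=(-6.123,6.152), heading=45, 6 segment(s) drawn

Segment endpoints: x in {-6.123, -2.587, 0, 2.08, 4.767, 7.1, 7.949}, y in {-0.849, 0, 2.333, 5.02, 6.152, 9.687}
xmin=-6.123, ymin=-0.849, xmax=7.949, ymax=9.687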